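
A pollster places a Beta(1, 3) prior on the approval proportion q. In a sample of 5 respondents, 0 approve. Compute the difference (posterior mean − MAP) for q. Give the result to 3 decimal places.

0.111

Posterior: Beta(1+0, 3+5) = Beta(1, 8).
Since α = 1 ≤ 1 and β > 1, the Beta density is monotone decreasing on [0,1]; the mode is at 0.
Mean = 1/(1+8) = 0.111.
Difference = 0.111 − 0.000 = 0.111.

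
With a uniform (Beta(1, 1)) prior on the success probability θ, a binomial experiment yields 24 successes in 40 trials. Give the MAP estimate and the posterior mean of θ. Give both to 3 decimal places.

MAP estimate = 0.600, posterior mean = 0.595

Posterior: Beta(1+24, 1+16) = Beta(25, 17).
Mode = (25−1)/(25+17−2) = 24/40 = 0.600.
Mean = 25/(25+17) = 25/42 = 0.595.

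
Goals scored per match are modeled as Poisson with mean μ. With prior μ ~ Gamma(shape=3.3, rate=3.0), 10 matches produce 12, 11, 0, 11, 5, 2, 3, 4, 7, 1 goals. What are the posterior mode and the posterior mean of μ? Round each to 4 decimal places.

MAP: 4.4846. Posterior mean: 4.5615.

Σ counts = 56. Posterior: Gamma(shape = 3.3+56 = 59.3, rate = 3.0+10 = 13.0).
Mode = (α−1)/β = 58.3/13.0 = 4.4846.
Mean = α/β = 59.3/13.0 = 4.5615.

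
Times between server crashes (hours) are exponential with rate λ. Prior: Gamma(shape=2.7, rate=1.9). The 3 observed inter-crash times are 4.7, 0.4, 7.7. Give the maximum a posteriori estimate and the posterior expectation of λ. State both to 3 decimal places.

maximum a posteriori estimate = 0.320, posterior expectation = 0.388

Σ times = 12.8. Posterior: Gamma(shape = 2.7+3 = 5.7, rate = 1.9+12.8 = 14.7).
Mode = (α−1)/β = 4.7/14.7 = 0.320.
Mean = α/β = 5.7/14.7 = 0.388.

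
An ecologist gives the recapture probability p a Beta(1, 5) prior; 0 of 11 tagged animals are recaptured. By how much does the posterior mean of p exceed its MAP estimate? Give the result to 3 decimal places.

0.059

Posterior: Beta(1+0, 5+11) = Beta(1, 16).
Since α = 1 ≤ 1 and β > 1, the Beta density is monotone decreasing on [0,1]; the mode is at 0.
Mean = 1/(1+16) = 0.059.
Difference = 0.059 − 0.000 = 0.059.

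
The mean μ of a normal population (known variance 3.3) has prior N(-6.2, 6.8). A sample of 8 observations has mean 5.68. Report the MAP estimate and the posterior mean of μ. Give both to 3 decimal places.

Posterior for μ is Normal. Precision-weighted mean: (1/6.8·-6.2 + 8/3.3·5.68) / (1/6.8 + 8/3.3) = 5.001.
A Normal posterior is symmetric, so mode = mean.

μ_MAP = 5.001, E[μ|data] = 5.001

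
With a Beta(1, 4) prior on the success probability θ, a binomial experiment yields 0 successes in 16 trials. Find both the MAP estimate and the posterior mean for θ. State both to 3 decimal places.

θ_MAP = 0.000, E[θ|data] = 0.048

Posterior: Beta(1+0, 4+16) = Beta(1, 20).
Since α = 1 ≤ 1 and β > 1, the Beta density is monotone decreasing on [0,1]; the mode is at 0.
Mean = 1/(1+20) = 0.048.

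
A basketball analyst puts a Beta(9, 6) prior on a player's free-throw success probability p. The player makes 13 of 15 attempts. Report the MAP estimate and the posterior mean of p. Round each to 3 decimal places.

MAP estimate = 0.750, posterior mean = 0.733

Posterior: Beta(9+13, 6+2) = Beta(22, 8).
Mode = (22−1)/(22+8−2) = 21/28 = 0.750.
Mean = 22/(22+8) = 22/30 = 0.733.
Mode > mean: the posterior has a left tail.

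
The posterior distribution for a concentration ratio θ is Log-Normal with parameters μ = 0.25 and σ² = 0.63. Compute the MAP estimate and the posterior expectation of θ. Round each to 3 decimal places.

MAP estimate = 0.684, posterior expectation = 1.759

Mode = exp(μ − σ²) = exp(-0.38) = 0.684.
Mean = exp(μ + σ²/2) = exp(0.565) = 1.759.
The posterior is right-skewed, so the mean exceeds the mode.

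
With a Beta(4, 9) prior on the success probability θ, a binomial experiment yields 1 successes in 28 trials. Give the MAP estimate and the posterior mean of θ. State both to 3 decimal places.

Posterior: Beta(4+1, 9+27) = Beta(5, 36).
Mode = (5−1)/(5+36−2) = 4/39 = 0.103.
Mean = 5/(5+36) = 5/41 = 0.122.

MAP = 0.103; posterior mean = 0.122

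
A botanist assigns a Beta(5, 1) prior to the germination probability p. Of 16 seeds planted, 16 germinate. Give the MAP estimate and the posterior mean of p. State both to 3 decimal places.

Posterior: Beta(5+16, 1+0) = Beta(21, 1).
Since β = 1 ≤ 1 and α > 1, the Beta density is monotone increasing on [0,1]; the mode is at 1.
Mean = 21/(21+1) = 0.955.
The mean is pulled below the mode by the posterior's left skew.

p_MAP = 1.000, E[p|data] = 0.955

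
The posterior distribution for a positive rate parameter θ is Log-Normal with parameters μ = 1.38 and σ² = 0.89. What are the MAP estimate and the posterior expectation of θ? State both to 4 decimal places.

θ_MAP = 1.6323, E[θ|data] = 6.2028

Mode = exp(μ − σ²) = exp(0.49) = 1.6323.
Mean = exp(μ + σ²/2) = exp(1.825) = 6.2028.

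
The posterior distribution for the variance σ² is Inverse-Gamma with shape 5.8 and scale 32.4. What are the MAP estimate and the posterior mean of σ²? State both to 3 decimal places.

MAP = 4.765; posterior mean = 6.750

Mode = β/(α+1) = 32.4/6.8 = 4.765.
Mean = β/(α−1) = 32.4/4.8 = 6.750.
Right-skewed posterior ⇒ mode < mean.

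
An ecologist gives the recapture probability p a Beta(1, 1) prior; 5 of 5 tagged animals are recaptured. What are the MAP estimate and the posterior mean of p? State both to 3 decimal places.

MAP estimate = 1.000, posterior mean = 0.857

Posterior: Beta(1+5, 1+0) = Beta(6, 1).
Since β = 1 ≤ 1 and α > 1, the Beta density is monotone increasing on [0,1]; the mode is at 1.
Mean = 6/(6+1) = 0.857.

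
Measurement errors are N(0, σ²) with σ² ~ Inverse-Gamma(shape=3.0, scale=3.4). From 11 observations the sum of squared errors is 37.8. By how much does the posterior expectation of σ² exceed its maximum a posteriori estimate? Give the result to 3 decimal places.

Posterior: Inverse-Gamma(shape = 3.0+11/2 = 8.5, scale = 3.4+37.8/2 = 22.3).
Mode = β/(α+1) = 22.3/9.5 = 2.347.
Mean = β/(α−1) = 22.3/7.5 = 2.973.
Difference = 2.973 − 2.347 = 0.626.

0.626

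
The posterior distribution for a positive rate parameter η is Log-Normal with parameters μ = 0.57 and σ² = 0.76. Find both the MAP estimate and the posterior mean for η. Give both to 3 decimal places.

Mode = exp(μ − σ²) = exp(-0.19) = 0.827.
Mean = exp(μ + σ²/2) = exp(0.950) = 2.586.
The mean is pulled above the mode by the posterior's right skew.

η_MAP = 0.827, E[η|data] = 2.586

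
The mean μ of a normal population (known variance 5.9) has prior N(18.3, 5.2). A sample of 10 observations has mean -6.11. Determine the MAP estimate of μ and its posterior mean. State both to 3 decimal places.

MAP: -3.623. Posterior mean: -3.623.

Posterior for μ is Normal. Precision-weighted mean: (1/5.2·18.3 + 10/5.9·-6.11) / (1/5.2 + 10/5.9) = -3.623.
A Normal posterior is symmetric, so mode = mean.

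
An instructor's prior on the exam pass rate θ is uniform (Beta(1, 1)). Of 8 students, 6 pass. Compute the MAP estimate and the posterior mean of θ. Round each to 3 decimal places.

Posterior: Beta(1+6, 1+2) = Beta(7, 3).
Mode = (7−1)/(7+3−2) = 6/8 = 0.750.
With a flat prior the MAP equals the MLE, 6/8.
Mean = 7/(7+3) = 7/10 = 0.700.

θ_MAP = 0.750, E[θ|data] = 0.700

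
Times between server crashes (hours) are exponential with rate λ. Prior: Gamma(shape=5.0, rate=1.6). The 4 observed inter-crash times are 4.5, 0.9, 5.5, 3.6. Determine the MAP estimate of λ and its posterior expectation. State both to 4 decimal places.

MAP = 0.4969, posterior mean = 0.5590

Σ times = 14.5. Posterior: Gamma(shape = 5.0+4 = 9.0, rate = 1.6+14.5 = 16.1).
Mode = (α−1)/β = 8.0/16.1 = 0.4969.
Mean = α/β = 9.0/16.1 = 0.5590.
Right-skewed posterior ⇒ mode < mean.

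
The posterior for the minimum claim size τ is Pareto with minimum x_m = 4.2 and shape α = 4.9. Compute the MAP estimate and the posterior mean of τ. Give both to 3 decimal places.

MAP: 4.200. Posterior mean: 5.277.

The Pareto density is strictly decreasing on [x_m, ∞), so the mode is x_m = 4.200.
Mean = α·x_m/(α−1) = 4.9·4.2/3.9 = 5.277.
The posterior is right-skewed, so the mean exceeds the mode.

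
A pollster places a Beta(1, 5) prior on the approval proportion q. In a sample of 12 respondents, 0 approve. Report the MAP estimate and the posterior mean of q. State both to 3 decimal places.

MAP = 0.000, posterior mean = 0.056

Posterior: Beta(1+0, 5+12) = Beta(1, 17).
Since α = 1 ≤ 1 and β > 1, the Beta density is monotone decreasing on [0,1]; the mode is at 0.
Mean = 1/(1+17) = 0.056.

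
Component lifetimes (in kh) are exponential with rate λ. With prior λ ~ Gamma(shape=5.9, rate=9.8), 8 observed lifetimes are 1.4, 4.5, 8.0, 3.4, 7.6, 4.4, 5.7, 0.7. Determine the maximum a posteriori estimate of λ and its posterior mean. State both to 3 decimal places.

MAP = 0.284, posterior mean = 0.305

Σ times = 35.7. Posterior: Gamma(shape = 5.9+8 = 13.9, rate = 9.8+35.7 = 45.5).
Mode = (α−1)/β = 12.9/45.5 = 0.284.
Mean = α/β = 13.9/45.5 = 0.305.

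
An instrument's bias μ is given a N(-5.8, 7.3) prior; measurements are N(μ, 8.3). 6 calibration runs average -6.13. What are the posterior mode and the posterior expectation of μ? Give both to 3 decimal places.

MAP = -6.077; posterior mean = -6.077

Posterior for μ is Normal. Precision-weighted mean: (1/7.3·-5.8 + 6/8.3·-6.13) / (1/7.3 + 6/8.3) = -6.077.
A Normal posterior is symmetric, so mode = mean.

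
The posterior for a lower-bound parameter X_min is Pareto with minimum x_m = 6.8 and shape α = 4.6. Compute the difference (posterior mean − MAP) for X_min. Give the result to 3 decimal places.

The Pareto density is strictly decreasing on [x_m, ∞), so the mode is x_m = 6.800.
Mean = α·x_m/(α−1) = 4.6·6.8/3.6 = 8.689.
Difference = 8.689 − 6.800 = 1.889.

1.889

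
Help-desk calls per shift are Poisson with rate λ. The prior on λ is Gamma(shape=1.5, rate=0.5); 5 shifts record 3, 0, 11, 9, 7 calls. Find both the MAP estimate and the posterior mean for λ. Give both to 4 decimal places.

Σ counts = 30. Posterior: Gamma(shape = 1.5+30 = 31.5, rate = 0.5+5 = 5.5).
Mode = (α−1)/β = 30.5/5.5 = 5.5455.
Mean = α/β = 31.5/5.5 = 5.7273.
The mean is pulled above the mode by the posterior's right skew.

MAP = 5.5455, posterior mean = 5.7273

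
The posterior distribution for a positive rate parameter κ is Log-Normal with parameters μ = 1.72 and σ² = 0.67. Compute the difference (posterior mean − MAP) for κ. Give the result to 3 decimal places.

4.949

Mode = exp(μ − σ²) = exp(1.05) = 2.858.
Mean = exp(μ + σ²/2) = exp(2.055) = 7.807.
Difference = 7.807 − 2.858 = 4.949.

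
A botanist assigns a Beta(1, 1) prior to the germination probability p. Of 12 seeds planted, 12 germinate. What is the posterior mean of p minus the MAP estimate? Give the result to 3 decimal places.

-0.071

Posterior: Beta(1+12, 1+0) = Beta(13, 1).
Since β = 1 ≤ 1 and α > 1, the Beta density is monotone increasing on [0,1]; the mode is at 1.
Mean = 13/(13+1) = 0.929.
Difference = 0.929 − 1.000 = -0.071.
The posterior is left-skewed, so the mode exceeds the mean.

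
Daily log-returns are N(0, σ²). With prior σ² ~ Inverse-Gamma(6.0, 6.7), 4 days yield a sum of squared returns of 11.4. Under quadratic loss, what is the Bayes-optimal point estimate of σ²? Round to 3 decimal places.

1.771

Posterior: Inverse-Gamma(shape = 6.0+4/2 = 8.0, scale = 6.7+11.4/2 = 12.4).
Mode = β/(α+1) = 12.4/9.0 = 1.378.
Mean = β/(α−1) = 12.4/7.0 = 1.771.
Quadratic loss ⇒ the optimal estimator is the posterior mean.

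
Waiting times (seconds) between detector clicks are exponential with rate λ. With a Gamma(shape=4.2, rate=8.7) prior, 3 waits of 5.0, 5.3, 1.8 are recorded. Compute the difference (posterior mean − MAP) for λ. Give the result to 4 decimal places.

Σ times = 12.1. Posterior: Gamma(shape = 4.2+3 = 7.2, rate = 8.7+12.1 = 20.8).
Mode = (α−1)/β = 6.2/20.8 = 0.2981.
Mean = α/β = 7.2/20.8 = 0.3462.
Difference = 0.3462 − 0.2981 = 0.0481.
Right-skewed posterior ⇒ mode < mean.

0.0481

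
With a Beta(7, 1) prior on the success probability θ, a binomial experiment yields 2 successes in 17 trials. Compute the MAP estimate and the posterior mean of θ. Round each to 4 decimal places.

Posterior: Beta(7+2, 1+15) = Beta(9, 16).
Mode = (9−1)/(9+16−2) = 8/23 = 0.3478.
Mean = 9/(9+16) = 9/25 = 0.3600.
Right-skewed posterior ⇒ mode < mean.

MAP estimate = 0.3478, posterior mean = 0.3600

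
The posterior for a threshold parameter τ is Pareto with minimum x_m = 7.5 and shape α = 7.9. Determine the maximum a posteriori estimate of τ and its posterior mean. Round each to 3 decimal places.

τ_MAP = 7.500, E[τ|data] = 8.587

The Pareto density is strictly decreasing on [x_m, ∞), so the mode is x_m = 7.500.
Mean = α·x_m/(α−1) = 7.9·7.5/6.9 = 8.587.
Right-skewed posterior ⇒ mode < mean.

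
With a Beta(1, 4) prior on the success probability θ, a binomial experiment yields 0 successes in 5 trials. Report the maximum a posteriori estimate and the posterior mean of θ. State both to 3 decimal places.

MAP = 0.000; posterior mean = 0.100

Posterior: Beta(1+0, 4+5) = Beta(1, 9).
Since α = 1 ≤ 1 and β > 1, the Beta density is monotone decreasing on [0,1]; the mode is at 0.
Mean = 1/(1+9) = 0.100.
The posterior is right-skewed, so the mean exceeds the mode.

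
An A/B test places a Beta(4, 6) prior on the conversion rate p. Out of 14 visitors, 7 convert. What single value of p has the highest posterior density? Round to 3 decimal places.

Posterior: Beta(4+7, 6+7) = Beta(11, 13).
Mode = (11−1)/(11+13−2) = 10/22 = 0.455.
Mean = 11/(11+13) = 11/24 = 0.458.
This is the posterior mode — the MAP estimate.

0.455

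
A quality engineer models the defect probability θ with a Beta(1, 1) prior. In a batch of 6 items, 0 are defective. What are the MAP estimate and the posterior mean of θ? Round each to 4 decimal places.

θ_MAP = 0.0000, E[θ|data] = 0.1250

Posterior: Beta(1+0, 1+6) = Beta(1, 7).
Since α = 1 ≤ 1 and β > 1, the Beta density is monotone decreasing on [0,1]; the mode is at 0.
Mean = 1/(1+7) = 0.1250.
The posterior is right-skewed, so the mean exceeds the mode.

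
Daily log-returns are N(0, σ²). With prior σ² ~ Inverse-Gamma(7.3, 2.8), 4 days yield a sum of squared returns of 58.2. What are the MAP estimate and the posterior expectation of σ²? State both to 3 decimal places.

Posterior: Inverse-Gamma(shape = 7.3+4/2 = 9.3, scale = 2.8+58.2/2 = 31.9).
Mode = β/(α+1) = 31.9/10.3 = 3.097.
Mean = β/(α−1) = 31.9/8.3 = 3.843.

σ²_MAP = 3.097, E[σ²|data] = 3.843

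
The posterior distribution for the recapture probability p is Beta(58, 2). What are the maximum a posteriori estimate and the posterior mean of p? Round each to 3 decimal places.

Mode = (58−1)/(58+2−2) = 57/58 = 0.983.
Mean = 58/(58+2) = 58/60 = 0.967.
The mean is pulled below the mode by the posterior's left skew.

MAP: 0.983. Posterior mean: 0.967.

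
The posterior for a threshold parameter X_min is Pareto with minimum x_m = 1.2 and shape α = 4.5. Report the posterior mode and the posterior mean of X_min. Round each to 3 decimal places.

X_min_MAP = 1.200, E[X_min|data] = 1.543

The Pareto density is strictly decreasing on [x_m, ∞), so the mode is x_m = 1.200.
Mean = α·x_m/(α−1) = 4.5·1.2/3.5 = 1.543.
Right-skewed posterior ⇒ mode < mean.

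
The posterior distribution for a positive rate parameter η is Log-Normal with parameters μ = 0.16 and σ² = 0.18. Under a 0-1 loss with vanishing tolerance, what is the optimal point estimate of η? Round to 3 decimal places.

0.980

Mode = exp(μ − σ²) = exp(-0.02) = 0.980.
Mean = exp(μ + σ²/2) = exp(0.250) = 1.284.
This is the posterior mode — the MAP estimate.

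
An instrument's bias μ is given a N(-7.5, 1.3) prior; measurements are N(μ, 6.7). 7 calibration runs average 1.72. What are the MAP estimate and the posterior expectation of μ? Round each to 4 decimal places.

MAP: -2.1897. Posterior mean: -2.1897.

Posterior for μ is Normal. Precision-weighted mean: (1/1.3·-7.5 + 7/6.7·1.72) / (1/1.3 + 7/6.7) = -2.1897.
A Normal posterior is symmetric, so mode = mean.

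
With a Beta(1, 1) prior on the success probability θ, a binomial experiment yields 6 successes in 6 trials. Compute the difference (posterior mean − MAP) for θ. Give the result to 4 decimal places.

Posterior: Beta(1+6, 1+0) = Beta(7, 1).
Since β = 1 ≤ 1 and α > 1, the Beta density is monotone increasing on [0,1]; the mode is at 1.
Mean = 7/(7+1) = 0.8750.
Difference = 0.8750 − 1.0000 = -0.1250.
The posterior is left-skewed, so the mode exceeds the mean.

-0.1250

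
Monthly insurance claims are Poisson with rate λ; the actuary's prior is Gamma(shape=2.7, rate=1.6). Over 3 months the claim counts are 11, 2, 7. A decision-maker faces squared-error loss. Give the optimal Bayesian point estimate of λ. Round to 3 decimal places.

Σ counts = 20. Posterior: Gamma(shape = 2.7+20 = 22.7, rate = 1.6+3 = 4.6).
Mode = (α−1)/β = 21.7/4.6 = 4.717.
Mean = α/β = 22.7/4.6 = 4.935.
Squared-error loss ⇒ the optimal estimator is the posterior mean.

4.935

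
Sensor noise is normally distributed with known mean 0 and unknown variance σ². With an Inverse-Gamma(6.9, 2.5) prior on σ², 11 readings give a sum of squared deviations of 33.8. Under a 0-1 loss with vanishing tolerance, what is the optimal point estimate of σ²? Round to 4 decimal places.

1.4478

Posterior: Inverse-Gamma(shape = 6.9+11/2 = 12.4, scale = 2.5+33.8/2 = 19.4).
Mode = β/(α+1) = 19.4/13.4 = 1.4478.
Mean = β/(α−1) = 19.4/11.4 = 1.7018.
This is the posterior mode — the MAP estimate.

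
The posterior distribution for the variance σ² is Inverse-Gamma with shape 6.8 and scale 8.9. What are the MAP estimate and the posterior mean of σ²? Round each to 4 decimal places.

Mode = β/(α+1) = 8.9/7.8 = 1.1410.
Mean = β/(α−1) = 8.9/5.8 = 1.5345.

σ²_MAP = 1.1410, E[σ²|data] = 1.5345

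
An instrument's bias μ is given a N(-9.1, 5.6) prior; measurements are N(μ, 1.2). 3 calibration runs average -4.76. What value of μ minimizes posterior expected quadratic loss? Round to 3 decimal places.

-5.049

Posterior for μ is Normal. Precision-weighted mean: (1/5.6·-9.1 + 3/1.2·-4.76) / (1/5.6 + 3/1.2) = -5.049.
A Normal posterior is symmetric, so mode = mean.
Quadratic loss ⇒ the optimal estimator is the posterior mean.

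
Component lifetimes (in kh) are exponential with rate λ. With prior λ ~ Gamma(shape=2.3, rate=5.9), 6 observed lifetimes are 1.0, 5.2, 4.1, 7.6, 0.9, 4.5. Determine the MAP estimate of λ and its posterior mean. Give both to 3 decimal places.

MAP: 0.250. Posterior mean: 0.284.

Σ times = 23.3. Posterior: Gamma(shape = 2.3+6 = 8.3, rate = 5.9+23.3 = 29.2).
Mode = (α−1)/β = 7.3/29.2 = 0.250.
Mean = α/β = 8.3/29.2 = 0.284.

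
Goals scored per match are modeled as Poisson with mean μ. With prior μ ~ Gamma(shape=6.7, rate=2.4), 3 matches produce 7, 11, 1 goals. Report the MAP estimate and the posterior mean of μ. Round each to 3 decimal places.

MAP estimate = 4.574, posterior mean = 4.759

Σ counts = 19. Posterior: Gamma(shape = 6.7+19 = 25.7, rate = 2.4+3 = 5.4).
Mode = (α−1)/β = 24.7/5.4 = 4.574.
Mean = α/β = 25.7/5.4 = 4.759.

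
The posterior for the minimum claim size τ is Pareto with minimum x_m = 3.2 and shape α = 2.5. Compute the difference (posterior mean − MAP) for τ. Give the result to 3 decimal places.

The Pareto density is strictly decreasing on [x_m, ∞), so the mode is x_m = 3.200.
Mean = α·x_m/(α−1) = 2.5·3.2/1.5 = 5.333.
Difference = 5.333 − 3.200 = 2.133.
Mean > mode: the posterior has a right tail.

2.133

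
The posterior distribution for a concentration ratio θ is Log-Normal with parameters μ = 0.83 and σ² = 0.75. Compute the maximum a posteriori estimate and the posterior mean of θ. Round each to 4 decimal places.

Mode = exp(μ − σ²) = exp(0.08) = 1.0833.
Mean = exp(μ + σ²/2) = exp(1.205) = 3.3368.
The posterior is right-skewed, so the mean exceeds the mode.

maximum a posteriori estimate = 1.0833, posterior mean = 3.3368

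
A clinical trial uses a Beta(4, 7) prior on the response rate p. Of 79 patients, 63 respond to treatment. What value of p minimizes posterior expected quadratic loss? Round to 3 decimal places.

0.744

Posterior: Beta(4+63, 7+16) = Beta(67, 23).
Mode = (67−1)/(67+23−2) = 66/88 = 0.750.
Mean = 67/(67+23) = 67/90 = 0.744.
Quadratic loss ⇒ the optimal estimator is the posterior mean.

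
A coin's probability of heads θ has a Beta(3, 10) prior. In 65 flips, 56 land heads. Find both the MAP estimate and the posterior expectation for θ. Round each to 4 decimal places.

MAP = 0.7632; posterior mean = 0.7564

Posterior: Beta(3+56, 10+9) = Beta(59, 19).
Mode = (59−1)/(59+19−2) = 58/76 = 0.7632.
Mean = 59/(59+19) = 59/78 = 0.7564.
Left-skewed posterior ⇒ mean < mode.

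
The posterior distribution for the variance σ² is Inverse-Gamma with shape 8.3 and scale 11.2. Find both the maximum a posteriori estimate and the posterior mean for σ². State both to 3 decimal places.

σ²_MAP = 1.204, E[σ²|data] = 1.534

Mode = β/(α+1) = 11.2/9.3 = 1.204.
Mean = β/(α−1) = 11.2/7.3 = 1.534.
Right-skewed posterior ⇒ mode < mean.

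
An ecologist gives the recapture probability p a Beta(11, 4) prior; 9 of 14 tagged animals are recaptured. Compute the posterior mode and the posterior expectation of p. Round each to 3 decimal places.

MAP = 0.704, posterior mean = 0.690

Posterior: Beta(11+9, 4+5) = Beta(20, 9).
Mode = (20−1)/(20+9−2) = 19/27 = 0.704.
Mean = 20/(20+9) = 20/29 = 0.690.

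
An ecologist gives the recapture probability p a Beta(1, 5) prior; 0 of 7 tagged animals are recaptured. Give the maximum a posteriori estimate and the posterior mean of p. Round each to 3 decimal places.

p_MAP = 0.000, E[p|data] = 0.077

Posterior: Beta(1+0, 5+7) = Beta(1, 12).
Since α = 1 ≤ 1 and β > 1, the Beta density is monotone decreasing on [0,1]; the mode is at 0.
Mean = 1/(1+12) = 0.077.
The posterior is right-skewed, so the mean exceeds the mode.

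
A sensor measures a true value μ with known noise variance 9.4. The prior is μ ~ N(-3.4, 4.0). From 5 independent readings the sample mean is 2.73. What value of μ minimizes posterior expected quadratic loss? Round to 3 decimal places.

Posterior for μ is Normal. Precision-weighted mean: (1/4.0·-3.4 + 5/9.4·2.73) / (1/4.0 + 5/9.4) = 0.770.
A Normal posterior is symmetric, so mode = mean.
Quadratic loss ⇒ the optimal estimator is the posterior mean.

0.770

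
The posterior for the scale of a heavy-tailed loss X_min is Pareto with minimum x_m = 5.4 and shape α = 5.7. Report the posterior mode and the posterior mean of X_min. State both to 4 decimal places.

X_min_MAP = 5.4000, E[X_min|data] = 6.5489

The Pareto density is strictly decreasing on [x_m, ∞), so the mode is x_m = 5.4000.
Mean = α·x_m/(α−1) = 5.7·5.4/4.7 = 6.5489.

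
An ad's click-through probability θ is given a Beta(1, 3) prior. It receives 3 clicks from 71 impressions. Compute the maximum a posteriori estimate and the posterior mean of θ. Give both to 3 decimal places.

Posterior: Beta(1+3, 3+68) = Beta(4, 71).
Mode = (4−1)/(4+71−2) = 3/73 = 0.041.
Mean = 4/(4+71) = 4/75 = 0.053.
The mean is pulled above the mode by the posterior's right skew.

MAP = 0.041; posterior mean = 0.053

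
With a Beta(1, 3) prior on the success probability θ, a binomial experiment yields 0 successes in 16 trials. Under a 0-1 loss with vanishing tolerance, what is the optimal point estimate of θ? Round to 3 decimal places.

0.000

Posterior: Beta(1+0, 3+16) = Beta(1, 19).
Since α = 1 ≤ 1 and β > 1, the Beta density is monotone decreasing on [0,1]; the mode is at 0.
Mean = 1/(1+19) = 0.050.
This is the posterior mode — the MAP estimate.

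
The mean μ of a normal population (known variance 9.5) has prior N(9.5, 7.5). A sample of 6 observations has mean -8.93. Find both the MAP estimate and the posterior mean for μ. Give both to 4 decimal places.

Posterior for μ is Normal. Precision-weighted mean: (1/7.5·9.5 + 6/9.5·-8.93) / (1/7.5 + 6/9.5) = -5.7174.
A Normal posterior is symmetric, so mode = mean.

MAP estimate = -5.7174, posterior mean = -5.7174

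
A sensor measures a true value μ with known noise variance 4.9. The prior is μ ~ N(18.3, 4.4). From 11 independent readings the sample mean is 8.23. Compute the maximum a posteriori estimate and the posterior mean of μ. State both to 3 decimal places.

Posterior for μ is Normal. Precision-weighted mean: (1/4.4·18.3 + 11/4.9·8.23) / (1/4.4 + 11/4.9) = 9.156.
A Normal posterior is symmetric, so mode = mean.

MAP = 9.156, posterior mean = 9.156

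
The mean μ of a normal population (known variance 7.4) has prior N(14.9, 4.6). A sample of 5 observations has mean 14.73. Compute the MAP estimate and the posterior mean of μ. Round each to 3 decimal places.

MAP = 14.771, posterior mean = 14.771

Posterior for μ is Normal. Precision-weighted mean: (1/4.6·14.9 + 5/7.4·14.73) / (1/4.6 + 5/7.4) = 14.771.
A Normal posterior is symmetric, so mode = mean.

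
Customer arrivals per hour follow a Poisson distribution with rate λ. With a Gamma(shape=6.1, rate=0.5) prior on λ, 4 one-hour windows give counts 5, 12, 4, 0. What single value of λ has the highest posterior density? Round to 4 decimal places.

Σ counts = 21. Posterior: Gamma(shape = 6.1+21 = 27.1, rate = 0.5+4 = 4.5).
Mode = (α−1)/β = 26.1/4.5 = 5.8000.
Mean = α/β = 27.1/4.5 = 6.0222.
This is the posterior mode — the MAP estimate.

5.8000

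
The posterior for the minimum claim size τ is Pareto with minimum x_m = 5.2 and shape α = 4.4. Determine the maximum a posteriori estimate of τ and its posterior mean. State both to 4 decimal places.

The Pareto density is strictly decreasing on [x_m, ∞), so the mode is x_m = 5.2000.
Mean = α·x_m/(α−1) = 4.4·5.2/3.4 = 6.7294.
Mean > mode: the posterior has a right tail.

maximum a posteriori estimate = 5.2000, posterior mean = 6.7294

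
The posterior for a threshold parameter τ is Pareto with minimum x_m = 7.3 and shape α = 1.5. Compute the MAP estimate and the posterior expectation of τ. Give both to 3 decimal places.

The Pareto density is strictly decreasing on [x_m, ∞), so the mode is x_m = 7.300.
Mean = α·x_m/(α−1) = 1.5·7.3/0.5 = 21.900.
Right-skewed posterior ⇒ mode < mean.

MAP: 7.300. Posterior mean: 21.900.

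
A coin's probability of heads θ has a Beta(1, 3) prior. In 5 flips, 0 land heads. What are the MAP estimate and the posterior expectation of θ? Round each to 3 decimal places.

MAP = 0.000, posterior mean = 0.111

Posterior: Beta(1+0, 3+5) = Beta(1, 8).
Since α = 1 ≤ 1 and β > 1, the Beta density is monotone decreasing on [0,1]; the mode is at 0.
Mean = 1/(1+8) = 0.111.
The mean is pulled above the mode by the posterior's right skew.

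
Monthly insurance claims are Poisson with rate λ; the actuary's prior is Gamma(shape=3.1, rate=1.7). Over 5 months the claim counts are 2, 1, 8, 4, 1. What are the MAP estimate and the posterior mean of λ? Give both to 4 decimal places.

MAP = 2.7015; posterior mean = 2.8507

Σ counts = 16. Posterior: Gamma(shape = 3.1+16 = 19.1, rate = 1.7+5 = 6.7).
Mode = (α−1)/β = 18.1/6.7 = 2.7015.
Mean = α/β = 19.1/6.7 = 2.8507.
Right-skewed posterior ⇒ mode < mean.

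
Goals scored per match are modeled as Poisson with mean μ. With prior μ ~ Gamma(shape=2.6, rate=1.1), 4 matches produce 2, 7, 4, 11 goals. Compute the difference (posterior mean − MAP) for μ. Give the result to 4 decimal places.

0.1961

Σ counts = 24. Posterior: Gamma(shape = 2.6+24 = 26.6, rate = 1.1+4 = 5.1).
Mode = (α−1)/β = 25.6/5.1 = 5.0196.
Mean = α/β = 26.6/5.1 = 5.2157.
Difference = 5.2157 − 5.0196 = 0.1961.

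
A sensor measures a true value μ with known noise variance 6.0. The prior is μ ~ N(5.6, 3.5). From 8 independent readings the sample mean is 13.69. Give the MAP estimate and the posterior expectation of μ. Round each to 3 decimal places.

Posterior for μ is Normal. Precision-weighted mean: (1/3.5·5.6 + 8/6.0·13.69) / (1/3.5 + 8/6.0) = 12.262.
A Normal posterior is symmetric, so mode = mean.

MAP: 12.262. Posterior mean: 12.262.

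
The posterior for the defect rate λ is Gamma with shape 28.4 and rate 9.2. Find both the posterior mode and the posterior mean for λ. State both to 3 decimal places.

Mode = (α−1)/β = 27.4/9.2 = 2.978.
Mean = α/β = 28.4/9.2 = 3.087.
Mean > mode: the posterior has a right tail.

MAP = 2.978, posterior mean = 3.087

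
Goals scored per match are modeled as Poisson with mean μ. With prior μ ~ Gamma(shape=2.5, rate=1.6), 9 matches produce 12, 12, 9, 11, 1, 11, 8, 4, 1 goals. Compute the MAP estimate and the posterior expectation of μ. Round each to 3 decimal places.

MAP = 6.651; posterior mean = 6.745

Σ counts = 69. Posterior: Gamma(shape = 2.5+69 = 71.5, rate = 1.6+9 = 10.6).
Mode = (α−1)/β = 70.5/10.6 = 6.651.
Mean = α/β = 71.5/10.6 = 6.745.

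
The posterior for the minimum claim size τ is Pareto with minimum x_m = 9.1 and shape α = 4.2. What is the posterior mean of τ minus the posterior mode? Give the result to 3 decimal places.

The Pareto density is strictly decreasing on [x_m, ∞), so the mode is x_m = 9.100.
Mean = α·x_m/(α−1) = 4.2·9.1/3.2 = 11.944.
Difference = 11.944 − 9.100 = 2.844.
Right-skewed posterior ⇒ mode < mean.

2.844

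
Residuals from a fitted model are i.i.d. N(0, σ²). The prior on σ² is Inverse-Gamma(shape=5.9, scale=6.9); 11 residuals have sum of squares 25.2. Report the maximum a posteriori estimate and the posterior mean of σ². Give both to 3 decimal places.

Posterior: Inverse-Gamma(shape = 5.9+11/2 = 11.4, scale = 6.9+25.2/2 = 19.5).
Mode = β/(α+1) = 19.5/12.4 = 1.573.
Mean = β/(α−1) = 19.5/10.4 = 1.875.

σ²_MAP = 1.573, E[σ²|data] = 1.875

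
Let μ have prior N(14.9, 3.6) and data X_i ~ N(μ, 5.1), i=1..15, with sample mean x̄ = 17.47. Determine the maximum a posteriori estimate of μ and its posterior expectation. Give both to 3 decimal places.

μ_MAP = 17.248, E[μ|data] = 17.248

Posterior for μ is Normal. Precision-weighted mean: (1/3.6·14.9 + 15/5.1·17.47) / (1/3.6 + 15/5.1) = 17.248.
A Normal posterior is symmetric, so mode = mean.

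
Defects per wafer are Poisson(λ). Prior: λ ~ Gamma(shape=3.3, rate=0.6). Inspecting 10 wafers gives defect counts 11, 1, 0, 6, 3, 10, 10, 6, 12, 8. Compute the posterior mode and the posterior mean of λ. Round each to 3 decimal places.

posterior mode = 6.538, posterior mean = 6.632

Σ counts = 67. Posterior: Gamma(shape = 3.3+67 = 70.3, rate = 0.6+10 = 10.6).
Mode = (α−1)/β = 69.3/10.6 = 6.538.
Mean = α/β = 70.3/10.6 = 6.632.
The posterior is right-skewed, so the mean exceeds the mode.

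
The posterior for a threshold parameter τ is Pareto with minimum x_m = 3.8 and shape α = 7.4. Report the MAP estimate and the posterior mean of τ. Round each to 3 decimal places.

MAP estimate = 3.800, posterior mean = 4.394

The Pareto density is strictly decreasing on [x_m, ∞), so the mode is x_m = 3.800.
Mean = α·x_m/(α−1) = 7.4·3.8/6.4 = 4.394.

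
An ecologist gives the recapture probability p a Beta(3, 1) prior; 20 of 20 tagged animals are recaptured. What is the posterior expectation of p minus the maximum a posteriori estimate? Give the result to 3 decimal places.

-0.042

Posterior: Beta(3+20, 1+0) = Beta(23, 1).
Since β = 1 ≤ 1 and α > 1, the Beta density is monotone increasing on [0,1]; the mode is at 1.
Mean = 23/(23+1) = 0.958.
Difference = 0.958 − 1.000 = -0.042.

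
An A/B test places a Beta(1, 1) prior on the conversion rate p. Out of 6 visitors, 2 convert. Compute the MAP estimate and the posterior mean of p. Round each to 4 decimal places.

Posterior: Beta(1+2, 1+4) = Beta(3, 5).
Mode = (3−1)/(3+5−2) = 2/6 = 0.3333.
Mean = 3/(3+5) = 3/8 = 0.3750.
Mean > mode: the posterior has a right tail.

p_MAP = 0.3333, E[p|data] = 0.3750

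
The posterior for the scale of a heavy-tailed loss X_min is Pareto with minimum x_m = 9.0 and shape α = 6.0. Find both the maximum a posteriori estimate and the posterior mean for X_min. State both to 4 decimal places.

The Pareto density is strictly decreasing on [x_m, ∞), so the mode is x_m = 9.0000.
Mean = α·x_m/(α−1) = 6.0·9.0/5.0 = 10.8000.

X_min_MAP = 9.0000, E[X_min|data] = 10.8000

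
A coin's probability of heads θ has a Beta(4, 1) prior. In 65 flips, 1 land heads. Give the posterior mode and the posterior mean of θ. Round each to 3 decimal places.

Posterior: Beta(4+1, 1+64) = Beta(5, 65).
Mode = (5−1)/(5+65−2) = 4/68 = 0.059.
Mean = 5/(5+65) = 5/70 = 0.071.
Mean > mode: the posterior has a right tail.

MAP = 0.059; posterior mean = 0.071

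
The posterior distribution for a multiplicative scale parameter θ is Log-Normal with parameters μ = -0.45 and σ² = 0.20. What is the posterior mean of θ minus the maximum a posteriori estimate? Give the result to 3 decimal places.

Mode = exp(μ − σ²) = exp(-0.65) = 0.522.
Mean = exp(μ + σ²/2) = exp(-0.350) = 0.705.
Difference = 0.705 − 0.522 = 0.183.

0.183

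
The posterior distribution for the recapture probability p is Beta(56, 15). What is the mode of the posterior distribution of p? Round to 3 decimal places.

0.797

Mode = (56−1)/(56+15−2) = 55/69 = 0.797.
Mean = 56/(56+15) = 56/71 = 0.789.
This is the posterior mode — the MAP estimate.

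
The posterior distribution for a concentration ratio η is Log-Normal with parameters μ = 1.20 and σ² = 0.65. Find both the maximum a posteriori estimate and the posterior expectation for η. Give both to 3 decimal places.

MAP = 1.733, posterior mean = 4.595

Mode = exp(μ − σ²) = exp(0.55) = 1.733.
Mean = exp(μ + σ²/2) = exp(1.525) = 4.595.
Mean > mode: the posterior has a right tail.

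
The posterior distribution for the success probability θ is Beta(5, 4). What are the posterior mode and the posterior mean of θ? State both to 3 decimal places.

MAP: 0.571. Posterior mean: 0.556.

Mode = (5−1)/(5+4−2) = 4/7 = 0.571.
Mean = 5/(5+4) = 5/9 = 0.556.
The posterior is left-skewed, so the mode exceeds the mean.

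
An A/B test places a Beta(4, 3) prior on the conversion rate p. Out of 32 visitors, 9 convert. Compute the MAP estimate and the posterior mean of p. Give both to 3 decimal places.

Posterior: Beta(4+9, 3+23) = Beta(13, 26).
Mode = (13−1)/(13+26−2) = 12/37 = 0.324.
Mean = 13/(13+26) = 13/39 = 0.333.

MAP = 0.324, posterior mean = 0.333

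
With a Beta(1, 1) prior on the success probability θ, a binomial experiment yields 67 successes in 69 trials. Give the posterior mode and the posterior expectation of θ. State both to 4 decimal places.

MAP: 0.9710. Posterior mean: 0.9577.

Posterior: Beta(1+67, 1+2) = Beta(68, 3).
Mode = (68−1)/(68+3−2) = 67/69 = 0.9710.
With a flat prior the MAP equals the MLE, 67/69.
Mean = 68/(68+3) = 68/71 = 0.9577.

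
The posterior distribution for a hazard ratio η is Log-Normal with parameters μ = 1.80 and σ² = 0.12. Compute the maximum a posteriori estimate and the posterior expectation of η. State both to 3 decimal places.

MAP = 5.366; posterior mean = 6.424

Mode = exp(μ − σ²) = exp(1.68) = 5.366.
Mean = exp(μ + σ²/2) = exp(1.860) = 6.424.
Mean > mode: the posterior has a right tail.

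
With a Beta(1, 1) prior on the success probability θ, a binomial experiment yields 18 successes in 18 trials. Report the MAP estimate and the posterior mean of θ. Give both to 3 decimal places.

θ_MAP = 1.000, E[θ|data] = 0.950

Posterior: Beta(1+18, 1+0) = Beta(19, 1).
Since β = 1 ≤ 1 and α > 1, the Beta density is monotone increasing on [0,1]; the mode is at 1.
Mean = 19/(19+1) = 0.950.
Left-skewed posterior ⇒ mean < mode.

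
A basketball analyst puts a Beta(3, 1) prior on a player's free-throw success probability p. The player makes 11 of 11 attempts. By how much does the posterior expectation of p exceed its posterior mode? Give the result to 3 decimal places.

-0.067

Posterior: Beta(3+11, 1+0) = Beta(14, 1).
Since β = 1 ≤ 1 and α > 1, the Beta density is monotone increasing on [0,1]; the mode is at 1.
Mean = 14/(14+1) = 0.933.
Difference = 0.933 − 1.000 = -0.067.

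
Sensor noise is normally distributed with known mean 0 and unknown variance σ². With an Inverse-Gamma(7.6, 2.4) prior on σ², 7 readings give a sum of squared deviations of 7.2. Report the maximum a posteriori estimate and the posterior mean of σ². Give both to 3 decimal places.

Posterior: Inverse-Gamma(shape = 7.6+7/2 = 11.1, scale = 2.4+7.2/2 = 6.0).
Mode = β/(α+1) = 6.0/12.1 = 0.496.
Mean = β/(α−1) = 6.0/10.1 = 0.594.
The posterior is right-skewed, so the mean exceeds the mode.

MAP = 0.496, posterior mean = 0.594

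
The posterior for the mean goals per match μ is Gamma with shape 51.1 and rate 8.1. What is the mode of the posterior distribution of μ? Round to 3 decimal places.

Mode = (α−1)/β = 50.1/8.1 = 6.185.
Mean = α/β = 51.1/8.1 = 6.309.
This is the posterior mode — the MAP estimate.

6.185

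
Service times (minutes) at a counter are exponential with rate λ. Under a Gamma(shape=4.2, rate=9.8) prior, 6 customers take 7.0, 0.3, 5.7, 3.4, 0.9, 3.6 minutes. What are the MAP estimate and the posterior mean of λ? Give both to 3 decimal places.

Σ times = 20.9. Posterior: Gamma(shape = 4.2+6 = 10.2, rate = 9.8+20.9 = 30.7).
Mode = (α−1)/β = 9.2/30.7 = 0.300.
Mean = α/β = 10.2/30.7 = 0.332.

λ_MAP = 0.300, E[λ|data] = 0.332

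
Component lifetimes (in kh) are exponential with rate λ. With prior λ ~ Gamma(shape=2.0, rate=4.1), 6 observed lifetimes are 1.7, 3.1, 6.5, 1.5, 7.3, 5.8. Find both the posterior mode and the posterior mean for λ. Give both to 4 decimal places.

Σ times = 25.9. Posterior: Gamma(shape = 2.0+6 = 8.0, rate = 4.1+25.9 = 30.0).
Mode = (α−1)/β = 7.0/30.0 = 0.2333.
Mean = α/β = 8.0/30.0 = 0.2667.

MAP = 0.2333; posterior mean = 0.2667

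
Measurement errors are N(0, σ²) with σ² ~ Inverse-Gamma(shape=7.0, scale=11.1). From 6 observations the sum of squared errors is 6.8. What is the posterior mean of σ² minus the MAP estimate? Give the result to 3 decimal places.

0.293

Posterior: Inverse-Gamma(shape = 7.0+6/2 = 10.0, scale = 11.1+6.8/2 = 14.5).
Mode = β/(α+1) = 14.5/11.0 = 1.318.
Mean = β/(α−1) = 14.5/9.0 = 1.611.
Difference = 1.611 − 1.318 = 0.293.
The mean is pulled above the mode by the posterior's right skew.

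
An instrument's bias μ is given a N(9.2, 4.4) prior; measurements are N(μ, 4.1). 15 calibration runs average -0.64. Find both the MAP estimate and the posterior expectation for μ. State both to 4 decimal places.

μ_MAP = -0.0645, E[μ|data] = -0.0645

Posterior for μ is Normal. Precision-weighted mean: (1/4.4·9.2 + 15/4.1·-0.64) / (1/4.4 + 15/4.1) = -0.0645.
A Normal posterior is symmetric, so mode = mean.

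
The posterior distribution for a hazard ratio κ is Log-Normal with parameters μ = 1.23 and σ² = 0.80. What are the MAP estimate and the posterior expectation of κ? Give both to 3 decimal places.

Mode = exp(μ − σ²) = exp(0.43) = 1.537.
Mean = exp(μ + σ²/2) = exp(1.630) = 5.104.
Mean > mode: the posterior has a right tail.

MAP estimate = 1.537, posterior expectation = 5.104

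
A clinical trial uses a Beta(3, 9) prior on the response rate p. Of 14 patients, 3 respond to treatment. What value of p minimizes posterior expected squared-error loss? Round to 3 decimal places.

Posterior: Beta(3+3, 9+11) = Beta(6, 20).
Mode = (6−1)/(6+20−2) = 5/24 = 0.208.
Mean = 6/(6+20) = 6/26 = 0.231.
Squared-error loss ⇒ the optimal estimator is the posterior mean.

0.231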